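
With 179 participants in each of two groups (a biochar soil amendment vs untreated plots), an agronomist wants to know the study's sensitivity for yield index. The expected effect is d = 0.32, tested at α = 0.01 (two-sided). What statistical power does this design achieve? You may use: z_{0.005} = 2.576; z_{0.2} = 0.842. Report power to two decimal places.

For two equal groups, power = Φ(d·√(n/2) − z_{α/2}).
d·√(n/2) = 0.32 × √(179/2) = 0.32 × 9.460 = 3.027.
z_β = 3.027 − 2.576 = 0.451.
Power = Φ(0.451) = 0.674.

power ≈ 0.67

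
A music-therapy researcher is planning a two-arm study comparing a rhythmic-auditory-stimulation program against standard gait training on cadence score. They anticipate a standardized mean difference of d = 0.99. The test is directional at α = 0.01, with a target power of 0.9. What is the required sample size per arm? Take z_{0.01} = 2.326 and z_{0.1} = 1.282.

n = 27 per group

For two independent groups with equal n: n = 2·((z_{α} + z_β) / d)².
z_{α} + z_β = 2.326 + 1.282 = 3.608.
n = 2 × (3.608 / 0.99)² = 2 × 3.644² = 2 × 13.28 = 26.6.
Round up to the next whole participant.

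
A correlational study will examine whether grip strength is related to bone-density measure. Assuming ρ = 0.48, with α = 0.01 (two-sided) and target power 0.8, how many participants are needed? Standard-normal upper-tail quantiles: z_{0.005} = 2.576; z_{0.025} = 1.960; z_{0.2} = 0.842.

n = 46

Fisher's z: C = ½·ln((1+r)/(1−r)) = ½·ln(2.8462) = 0.5230.
n = ((z_{α/2} + z_β)/C)² + 3.
(2.576 + 0.842) / 0.5230 = 3.418 / 0.5230 = 6.535.
n = 6.535² + 3 = 42.71 + 3 = 45.7.
Round up.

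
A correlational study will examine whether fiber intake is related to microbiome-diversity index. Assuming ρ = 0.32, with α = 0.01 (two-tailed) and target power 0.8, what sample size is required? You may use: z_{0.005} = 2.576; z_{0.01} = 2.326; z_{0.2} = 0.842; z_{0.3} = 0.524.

n = 110

Fisher's z: C = ½·ln((1+r)/(1−r)) = ½·ln(1.9412) = 0.3316.
n = ((z_{α/2} + z_β)/C)² + 3.
(2.576 + 0.842) / 0.3316 = 3.418 / 0.3316 = 10.308.
n = 10.308² + 3 = 106.25 + 3 = 109.2.
Round up.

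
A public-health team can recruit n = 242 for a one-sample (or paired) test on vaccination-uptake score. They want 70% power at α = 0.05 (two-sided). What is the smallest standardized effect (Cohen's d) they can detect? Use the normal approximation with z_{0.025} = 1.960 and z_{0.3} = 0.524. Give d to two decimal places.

For a single sample (or paired design) of n = 242: d_min = (z_{α/2} + z_β)/√n.
z-sum = 1.960 + 0.524 = 2.484.
d_min = 2.484 / √242 = 2.484 / 15.556 = 0.160.

d_min ≈ 0.16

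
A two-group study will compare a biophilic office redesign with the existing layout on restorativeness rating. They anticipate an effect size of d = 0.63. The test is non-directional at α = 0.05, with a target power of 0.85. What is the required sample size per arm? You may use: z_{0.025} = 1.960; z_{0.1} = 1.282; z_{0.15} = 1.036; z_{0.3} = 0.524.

For two independent groups with equal n: n = 2·((z_{α/2} + z_β) / d)².
z_{α/2} + z_β = 1.960 + 1.036 = 2.996.
n = 2 × (2.996 / 0.63)² = 2 × 4.756² = 2 × 22.62 = 45.2.
Round up to the next whole participant.

n = 46 per group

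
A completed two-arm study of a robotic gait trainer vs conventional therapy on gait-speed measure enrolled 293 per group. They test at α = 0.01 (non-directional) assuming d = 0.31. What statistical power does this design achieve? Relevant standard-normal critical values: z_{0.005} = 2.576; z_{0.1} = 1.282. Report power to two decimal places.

power ≈ 0.88

For two equal groups, power = Φ(d·√(n/2) − z_{α/2}).
d·√(n/2) = 0.31 × √(293/2) = 0.31 × 12.104 = 3.752.
z_β = 3.752 − 2.576 = 1.176.
Power = Φ(1.176) = 0.880.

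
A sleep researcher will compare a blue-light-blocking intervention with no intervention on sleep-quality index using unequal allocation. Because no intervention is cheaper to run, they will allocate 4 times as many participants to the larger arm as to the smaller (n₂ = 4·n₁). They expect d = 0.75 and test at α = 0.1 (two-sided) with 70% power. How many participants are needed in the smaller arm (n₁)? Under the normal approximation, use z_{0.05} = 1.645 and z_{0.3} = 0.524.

n₁ = 11

With allocation ratio k = n₂/n₁ = 4, Var(x̄₁−x̄₂) = σ²(1/n₁ + 1/(k·n₁)) = σ²·(k+1)/(k·n₁).
So n₁ = (1 + 1/k)·((z_{α/2} + z_β)/d)² = 1.250 × (2.169/0.75)².
n₁ = 1.250 × 8.36 = 10.5.
Round up: n₁ = 11, giving n₂ = 4 × 11 = 44.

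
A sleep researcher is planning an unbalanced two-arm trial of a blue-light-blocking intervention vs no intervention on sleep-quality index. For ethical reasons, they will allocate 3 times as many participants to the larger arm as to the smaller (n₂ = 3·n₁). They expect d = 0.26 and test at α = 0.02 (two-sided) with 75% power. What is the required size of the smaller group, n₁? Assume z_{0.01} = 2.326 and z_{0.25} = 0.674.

With allocation ratio k = n₂/n₁ = 3, Var(x̄₁−x̄₂) = σ²(1/n₁ + 1/(k·n₁)) = σ²·(k+1)/(k·n₁).
So n₁ = (1 + 1/k)·((z_{α/2} + z_β)/d)² = 1.333 × (3.000/0.26)².
n₁ = 1.333 × 133.14 = 177.5.
Round up: n₁ = 178, giving n₂ = 3 × 178 = 534.

n₁ = 178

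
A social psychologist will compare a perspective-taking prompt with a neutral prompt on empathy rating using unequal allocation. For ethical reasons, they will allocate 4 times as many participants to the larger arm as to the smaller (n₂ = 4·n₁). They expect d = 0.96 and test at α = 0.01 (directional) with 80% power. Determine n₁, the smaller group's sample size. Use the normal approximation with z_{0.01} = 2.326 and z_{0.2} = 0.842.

With allocation ratio k = n₂/n₁ = 4, Var(x̄₁−x̄₂) = σ²(1/n₁ + 1/(k·n₁)) = σ²·(k+1)/(k·n₁).
So n₁ = (1 + 1/k)·((z_{α} + z_β)/d)² = 1.250 × (3.168/0.96)².
n₁ = 1.250 × 10.89 = 13.6.
Round up: n₁ = 14, giving n₂ = 4 × 14 = 56.

n₁ = 14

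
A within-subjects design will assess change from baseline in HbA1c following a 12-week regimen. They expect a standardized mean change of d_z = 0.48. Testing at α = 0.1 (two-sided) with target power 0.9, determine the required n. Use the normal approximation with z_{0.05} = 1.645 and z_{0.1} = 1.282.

For a paired (one-sample on differences) test: n = ((z_{α/2} + z_β) / d)².
z_{α/2} + z_β = 1.645 + 1.282 = 2.927.
n = (2.927 / 0.48)² = 6.098² = 37.18.
Round up.

n = 38 pairs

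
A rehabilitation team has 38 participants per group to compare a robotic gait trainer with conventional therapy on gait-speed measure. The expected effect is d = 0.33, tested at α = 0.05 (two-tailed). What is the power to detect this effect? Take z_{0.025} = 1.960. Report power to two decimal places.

For two equal groups, power = Φ(d·√(n/2) − z_{α/2}).
d·√(n/2) = 0.33 × √(38/2) = 0.33 × 4.359 = 1.438.
z_β = 1.438 − 1.960 = -0.522.
Power = Φ(-0.522) = 0.301.

power ≈ 0.30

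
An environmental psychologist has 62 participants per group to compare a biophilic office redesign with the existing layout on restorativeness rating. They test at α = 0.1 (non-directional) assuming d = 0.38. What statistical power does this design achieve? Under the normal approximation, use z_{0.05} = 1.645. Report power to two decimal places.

For two equal groups, power = Φ(d·√(n/2) − z_{α/2}).
d·√(n/2) = 0.38 × √(62/2) = 0.38 × 5.568 = 2.116.
z_β = 2.116 − 1.645 = 0.471.
Power = Φ(0.471) = 0.681.

power ≈ 0.68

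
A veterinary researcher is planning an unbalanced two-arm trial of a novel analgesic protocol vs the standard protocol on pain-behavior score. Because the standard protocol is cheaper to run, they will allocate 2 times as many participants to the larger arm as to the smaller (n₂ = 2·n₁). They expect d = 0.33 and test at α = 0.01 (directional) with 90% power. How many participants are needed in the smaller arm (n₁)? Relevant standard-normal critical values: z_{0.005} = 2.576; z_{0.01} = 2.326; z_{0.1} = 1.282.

n₁ = 180

With allocation ratio k = n₂/n₁ = 2, Var(x̄₁−x̄₂) = σ²(1/n₁ + 1/(k·n₁)) = σ²·(k+1)/(k·n₁).
So n₁ = (1 + 1/k)·((z_{α} + z_β)/d)² = 1.500 × (3.608/0.33)².
n₁ = 1.500 × 119.54 = 179.3.
Round up: n₁ = 180, giving n₂ = 2 × 180 = 360.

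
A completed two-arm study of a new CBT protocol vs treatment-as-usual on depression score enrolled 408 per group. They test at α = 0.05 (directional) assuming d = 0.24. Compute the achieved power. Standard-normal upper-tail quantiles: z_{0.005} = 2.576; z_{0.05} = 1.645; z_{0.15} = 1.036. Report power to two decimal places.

For two equal groups, power = Φ(d·√(n/2) − z_{α}).
d·√(n/2) = 0.24 × √(408/2) = 0.24 × 14.283 = 3.428.
z_β = 3.428 − 1.645 = 1.783.
Power = Φ(1.783) = 0.963.

power ≈ 0.96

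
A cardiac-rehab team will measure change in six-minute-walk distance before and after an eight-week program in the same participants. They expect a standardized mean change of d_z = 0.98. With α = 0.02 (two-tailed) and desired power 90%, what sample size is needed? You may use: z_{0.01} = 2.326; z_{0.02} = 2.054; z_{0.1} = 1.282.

For a paired (one-sample on differences) test: n = ((z_{α/2} + z_β) / d)².
z_{α/2} + z_β = 2.326 + 1.282 = 3.608.
n = (3.608 / 0.98)² = 3.682² = 13.55.
Round up.

n = 14 pairs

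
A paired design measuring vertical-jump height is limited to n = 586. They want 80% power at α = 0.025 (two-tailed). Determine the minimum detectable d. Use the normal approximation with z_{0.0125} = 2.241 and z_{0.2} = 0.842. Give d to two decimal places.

d_min ≈ 0.13

For a single sample (or paired design) of n = 586: d_min = (z_{α/2} + z_β)/√n.
z-sum = 2.241 + 0.842 = 3.083.
d_min = 3.083 / √586 = 3.083 / 24.207 = 0.127.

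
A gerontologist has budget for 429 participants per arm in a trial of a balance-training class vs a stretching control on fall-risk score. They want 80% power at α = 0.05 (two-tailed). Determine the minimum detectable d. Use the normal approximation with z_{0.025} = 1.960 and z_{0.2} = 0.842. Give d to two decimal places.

d_min ≈ 0.19

For two independent groups of n = 429 each: d_min = (z_{α/2} + z_β)·√(2/n).
z-sum = 1.960 + 0.842 = 2.802.
d_min = 2.802 × √(2/429) = 2.802 × 0.0683 = 0.191.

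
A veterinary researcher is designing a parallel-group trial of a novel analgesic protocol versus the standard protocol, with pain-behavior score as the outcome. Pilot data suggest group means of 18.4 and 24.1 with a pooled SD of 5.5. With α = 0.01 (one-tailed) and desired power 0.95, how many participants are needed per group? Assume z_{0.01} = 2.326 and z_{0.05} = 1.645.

n = 30 per group

Cohen's d = |M₁ − M₂| / SD_pooled = |18.4 − 24.1| / 5.5 = 5.7 / 5.5 = 1.036.
For two independent groups with equal n: n = 2·((z_{α} + z_β) / d)².
z_{α} + z_β = 2.326 + 1.645 = 3.971.
n = 2 × (3.971 / 1.036)² = 2 × 3.833² = 2 × 14.69 = 29.4.
Round up to the next whole participant.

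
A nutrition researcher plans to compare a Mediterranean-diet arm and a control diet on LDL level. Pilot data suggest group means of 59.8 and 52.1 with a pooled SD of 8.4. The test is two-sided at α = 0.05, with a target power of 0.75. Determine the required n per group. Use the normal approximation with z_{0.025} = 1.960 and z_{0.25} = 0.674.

Cohen's d = |M₁ − M₂| / SD_pooled = |59.8 − 52.1| / 8.4 = 7.7 / 8.4 = 0.917.
For two independent groups with equal n: n = 2·((z_{α/2} + z_β) / d)².
z_{α/2} + z_β = 1.960 + 0.674 = 2.634.
n = 2 × (2.634 / 0.917)² = 2 × 2.872² = 2 × 8.25 = 16.5.
Round up to the next whole participant.

n = 17 per group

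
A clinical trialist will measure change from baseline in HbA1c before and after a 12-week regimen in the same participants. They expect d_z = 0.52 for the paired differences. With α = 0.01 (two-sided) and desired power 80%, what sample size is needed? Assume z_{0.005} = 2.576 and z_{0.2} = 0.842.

n = 44 pairs

For a paired (one-sample on differences) test: n = ((z_{α/2} + z_β) / d)².
z_{α/2} + z_β = 2.576 + 0.842 = 3.418.
n = (3.418 / 0.52)² = 6.573² = 43.21.
Round up.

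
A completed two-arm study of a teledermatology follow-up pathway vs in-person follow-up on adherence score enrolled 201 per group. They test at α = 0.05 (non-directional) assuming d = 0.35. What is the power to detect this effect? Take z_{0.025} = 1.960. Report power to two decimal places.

power ≈ 0.94

For two equal groups, power = Φ(d·√(n/2) − z_{α/2}).
d·√(n/2) = 0.35 × √(201/2) = 0.35 × 10.025 = 3.509.
z_β = 3.509 − 1.960 = 1.549.
Power = Φ(1.549) = 0.939.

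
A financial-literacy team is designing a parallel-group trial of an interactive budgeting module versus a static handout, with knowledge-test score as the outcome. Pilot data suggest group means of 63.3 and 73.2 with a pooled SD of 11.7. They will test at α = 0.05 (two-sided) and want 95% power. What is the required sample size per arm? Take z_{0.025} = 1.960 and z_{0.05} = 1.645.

Cohen's d = |M₁ − M₂| / SD_pooled = |63.3 − 73.2| / 11.7 = 9.9 / 11.7 = 0.846.
For two independent groups with equal n: n = 2·((z_{α/2} + z_β) / d)².
z_{α/2} + z_β = 1.960 + 1.645 = 3.605.
n = 2 × (3.605 / 0.846)² = 2 × 4.261² = 2 × 18.16 = 36.3.
Round up to the next whole participant.

n = 37 per group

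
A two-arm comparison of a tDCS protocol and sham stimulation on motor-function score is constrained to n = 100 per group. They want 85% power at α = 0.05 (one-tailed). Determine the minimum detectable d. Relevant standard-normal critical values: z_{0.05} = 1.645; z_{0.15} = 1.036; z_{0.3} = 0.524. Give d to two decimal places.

d_min ≈ 0.38

For two independent groups of n = 100 each: d_min = (z_{α} + z_β)·√(2/n).
z-sum = 1.645 + 1.036 = 2.681.
d_min = 2.681 × √(2/100) = 2.681 × 0.1414 = 0.379.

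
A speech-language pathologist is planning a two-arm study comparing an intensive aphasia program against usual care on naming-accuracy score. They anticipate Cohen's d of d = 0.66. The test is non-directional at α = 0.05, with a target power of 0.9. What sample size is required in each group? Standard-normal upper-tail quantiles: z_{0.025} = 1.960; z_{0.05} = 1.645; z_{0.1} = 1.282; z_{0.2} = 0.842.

For two independent groups with equal n: n = 2·((z_{α/2} + z_β) / d)².
z_{α/2} + z_β = 1.960 + 1.282 = 3.242.
n = 2 × (3.242 / 0.66)² = 2 × 4.912² = 2 × 24.13 = 48.3.
Round up to the next whole participant.

n = 49 per group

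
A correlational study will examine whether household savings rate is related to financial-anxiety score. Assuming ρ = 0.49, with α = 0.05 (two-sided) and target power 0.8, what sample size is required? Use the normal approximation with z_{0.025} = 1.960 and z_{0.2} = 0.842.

n = 31

Fisher's z: C = ½·ln((1+r)/(1−r)) = ½·ln(2.9216) = 0.5361.
n = ((z_{α/2} + z_β)/C)² + 3.
(1.960 + 0.842) / 0.5361 = 2.802 / 0.5361 = 5.227.
n = 5.227² + 3 = 27.32 + 3 = 30.3.
Round up.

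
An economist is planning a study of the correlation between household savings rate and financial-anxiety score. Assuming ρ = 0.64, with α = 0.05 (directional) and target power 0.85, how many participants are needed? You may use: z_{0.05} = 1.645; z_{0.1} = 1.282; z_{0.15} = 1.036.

n = 16

Fisher's z: C = ½·ln((1+r)/(1−r)) = ½·ln(4.5556) = 0.7582.
n = ((z_{α} + z_β)/C)² + 3.
(1.645 + 1.036) / 0.7582 = 2.681 / 0.7582 = 3.536.
n = 3.536² + 3 = 12.50 + 3 = 15.5.
Round up.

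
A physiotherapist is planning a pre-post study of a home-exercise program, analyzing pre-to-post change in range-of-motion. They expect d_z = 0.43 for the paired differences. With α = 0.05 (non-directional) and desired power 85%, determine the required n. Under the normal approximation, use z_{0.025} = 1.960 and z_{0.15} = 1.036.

For a paired (one-sample on differences) test: n = ((z_{α/2} + z_β) / d)².
z_{α/2} + z_β = 1.960 + 1.036 = 2.996.
n = (2.996 / 0.43)² = 6.967² = 48.55.
Round up.

n = 49 pairs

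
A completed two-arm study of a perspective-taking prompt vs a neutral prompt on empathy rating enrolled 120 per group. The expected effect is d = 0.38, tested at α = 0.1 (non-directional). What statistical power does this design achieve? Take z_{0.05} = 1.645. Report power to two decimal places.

power ≈ 0.90

For two equal groups, power = Φ(d·√(n/2) − z_{α/2}).
d·√(n/2) = 0.38 × √(120/2) = 0.38 × 7.746 = 2.943.
z_β = 2.943 − 1.645 = 1.298.
Power = Φ(1.298) = 0.903.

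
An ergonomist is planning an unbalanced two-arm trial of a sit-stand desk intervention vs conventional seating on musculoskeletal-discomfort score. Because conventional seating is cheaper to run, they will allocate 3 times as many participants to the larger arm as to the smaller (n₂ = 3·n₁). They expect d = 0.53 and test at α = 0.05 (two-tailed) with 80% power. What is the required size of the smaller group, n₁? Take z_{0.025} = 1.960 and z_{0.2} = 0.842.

n₁ = 38

With allocation ratio k = n₂/n₁ = 3, Var(x̄₁−x̄₂) = σ²(1/n₁ + 1/(k·n₁)) = σ²·(k+1)/(k·n₁).
So n₁ = (1 + 1/k)·((z_{α/2} + z_β)/d)² = 1.333 × (2.802/0.53)².
n₁ = 1.333 × 27.95 = 37.3.
Round up: n₁ = 38, giving n₂ = 3 × 38 = 114.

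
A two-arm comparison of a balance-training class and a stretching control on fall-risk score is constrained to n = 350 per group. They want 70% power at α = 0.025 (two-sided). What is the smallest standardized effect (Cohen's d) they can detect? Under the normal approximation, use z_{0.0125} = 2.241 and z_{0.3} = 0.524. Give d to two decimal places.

d_min ≈ 0.21

For two independent groups of n = 350 each: d_min = (z_{α/2} + z_β)·√(2/n).
z-sum = 2.241 + 0.524 = 2.765.
d_min = 2.765 × √(2/350) = 2.765 × 0.0756 = 0.209.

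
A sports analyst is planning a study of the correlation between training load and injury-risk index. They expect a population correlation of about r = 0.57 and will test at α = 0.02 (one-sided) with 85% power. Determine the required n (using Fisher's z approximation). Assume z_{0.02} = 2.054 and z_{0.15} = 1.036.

n = 26

Fisher's z: C = ½·ln((1+r)/(1−r)) = ½·ln(3.6512) = 0.6475.
n = ((z_{α} + z_β)/C)² + 3.
(2.054 + 1.036) / 0.6475 = 3.090 / 0.6475 = 4.772.
n = 4.772² + 3 = 22.77 + 3 = 25.8.
Round up.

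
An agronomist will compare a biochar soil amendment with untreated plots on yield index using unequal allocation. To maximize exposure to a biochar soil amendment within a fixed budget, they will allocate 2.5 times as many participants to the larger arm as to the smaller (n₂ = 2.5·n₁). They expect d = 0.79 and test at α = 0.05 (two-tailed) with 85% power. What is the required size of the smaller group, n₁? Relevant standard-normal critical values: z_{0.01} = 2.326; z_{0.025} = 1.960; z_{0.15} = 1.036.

With allocation ratio k = n₂/n₁ = 2.5, Var(x̄₁−x̄₂) = σ²(1/n₁ + 1/(k·n₁)) = σ²·(k+1)/(k·n₁).
So n₁ = (1 + 1/k)·((z_{α/2} + z_β)/d)² = 1.400 × (2.996/0.79)².
n₁ = 1.400 × 14.38 = 20.1.
Round up: n₁ = 21, giving n₂ = ⌈2.5 × 21⌉ = ⌈52.5⌉ = 53.

n₁ = 21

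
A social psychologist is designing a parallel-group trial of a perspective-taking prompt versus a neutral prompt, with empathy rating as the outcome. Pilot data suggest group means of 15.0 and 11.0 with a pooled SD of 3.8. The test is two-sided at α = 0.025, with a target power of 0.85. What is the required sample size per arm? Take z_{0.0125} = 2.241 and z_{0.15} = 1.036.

n = 20 per group

Cohen's d = |M₁ − M₂| / SD_pooled = |15.0 − 11.0| / 3.8 = 4.0 / 3.8 = 1.053.
For two independent groups with equal n: n = 2·((z_{α/2} + z_β) / d)².
z_{α/2} + z_β = 2.241 + 1.036 = 3.277.
n = 2 × (3.277 / 1.053)² = 2 × 3.112² = 2 × 9.68 = 19.4.
Round up to the next whole participant.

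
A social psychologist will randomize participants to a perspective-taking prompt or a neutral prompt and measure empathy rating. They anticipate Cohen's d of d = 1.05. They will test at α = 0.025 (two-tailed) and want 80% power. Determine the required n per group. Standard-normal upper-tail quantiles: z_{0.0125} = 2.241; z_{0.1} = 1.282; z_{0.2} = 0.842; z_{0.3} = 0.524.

n = 18 per group

For two independent groups with equal n: n = 2·((z_{α/2} + z_β) / d)².
z_{α/2} + z_β = 2.241 + 0.842 = 3.083.
n = 2 × (3.083 / 1.05)² = 2 × 2.936² = 2 × 8.62 = 17.2.
Round up to the next whole participant.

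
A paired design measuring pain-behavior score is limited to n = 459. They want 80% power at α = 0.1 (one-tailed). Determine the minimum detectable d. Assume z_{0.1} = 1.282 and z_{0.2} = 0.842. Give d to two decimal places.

d_min ≈ 0.10

For a single sample (or paired design) of n = 459: d_min = (z_{α} + z_β)/√n.
z-sum = 1.282 + 0.842 = 2.124.
d_min = 2.124 / √459 = 2.124 / 21.424 = 0.099.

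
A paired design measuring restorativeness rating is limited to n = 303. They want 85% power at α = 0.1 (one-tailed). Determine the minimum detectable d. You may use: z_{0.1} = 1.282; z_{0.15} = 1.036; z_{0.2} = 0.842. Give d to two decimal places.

d_min ≈ 0.13

For a single sample (or paired design) of n = 303: d_min = (z_{α} + z_β)/√n.
z-sum = 1.282 + 1.036 = 2.318.
d_min = 2.318 / √303 = 2.318 / 17.407 = 0.133.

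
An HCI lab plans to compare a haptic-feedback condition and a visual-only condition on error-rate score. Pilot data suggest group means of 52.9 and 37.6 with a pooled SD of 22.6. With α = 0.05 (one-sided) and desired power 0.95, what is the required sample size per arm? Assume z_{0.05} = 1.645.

Cohen's d = |M₁ − M₂| / SD_pooled = |52.9 − 37.6| / 22.6 = 15.3 / 22.6 = 0.677.
For two independent groups with equal n: n = 2·((z_{α} + z_β) / d)².
z_{α} + z_β = 1.645 + 1.645 = 3.290.
n = 2 × (3.290 / 0.677)² = 2 × 4.860² = 2 × 23.62 = 47.2.
Round up to the next whole participant.

n = 48 per group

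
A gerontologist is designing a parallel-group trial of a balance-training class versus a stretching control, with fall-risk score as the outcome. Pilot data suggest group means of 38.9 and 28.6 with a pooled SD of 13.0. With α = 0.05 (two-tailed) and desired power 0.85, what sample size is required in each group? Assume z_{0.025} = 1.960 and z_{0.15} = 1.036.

n = 29 per group

Cohen's d = |M₁ − M₂| / SD_pooled = |38.9 − 28.6| / 13.0 = 10.3 / 13.0 = 0.792.
For two independent groups with equal n: n = 2·((z_{α/2} + z_β) / d)².
z_{α/2} + z_β = 1.960 + 1.036 = 2.996.
n = 2 × (2.996 / 0.792)² = 2 × 3.783² = 2 × 14.31 = 28.6.
Round up to the next whole participant.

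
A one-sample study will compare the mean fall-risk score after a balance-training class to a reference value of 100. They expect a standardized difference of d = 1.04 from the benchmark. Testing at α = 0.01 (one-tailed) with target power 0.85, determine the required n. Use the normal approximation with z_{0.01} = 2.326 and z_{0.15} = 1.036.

For a one-sample test: n = ((z_{α} + z_β) / d)².
z_{α} + z_β = 2.326 + 1.036 = 3.362.
n = (3.362 / 1.04)² = 3.233² = 10.45.
Round up.

n = 11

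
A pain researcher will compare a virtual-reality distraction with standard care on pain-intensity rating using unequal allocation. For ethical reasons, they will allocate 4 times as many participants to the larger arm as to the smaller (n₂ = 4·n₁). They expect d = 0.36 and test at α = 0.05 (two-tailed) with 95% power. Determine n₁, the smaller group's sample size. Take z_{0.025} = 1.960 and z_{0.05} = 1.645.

n₁ = 126

With allocation ratio k = n₂/n₁ = 4, Var(x̄₁−x̄₂) = σ²(1/n₁ + 1/(k·n₁)) = σ²·(k+1)/(k·n₁).
So n₁ = (1 + 1/k)·((z_{α/2} + z_β)/d)² = 1.250 × (3.605/0.36)².
n₁ = 1.250 × 100.28 = 125.3.
Round up: n₁ = 126, giving n₂ = 4 × 126 = 504.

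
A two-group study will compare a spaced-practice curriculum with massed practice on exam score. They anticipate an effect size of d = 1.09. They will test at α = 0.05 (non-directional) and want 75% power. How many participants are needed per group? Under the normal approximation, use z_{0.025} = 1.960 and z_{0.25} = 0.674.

For two independent groups with equal n: n = 2·((z_{α/2} + z_β) / d)².
z_{α/2} + z_β = 1.960 + 0.674 = 2.634.
n = 2 × (2.634 / 1.09)² = 2 × 2.417² = 2 × 5.84 = 11.7.
Round up to the next whole participant.

n = 12 per group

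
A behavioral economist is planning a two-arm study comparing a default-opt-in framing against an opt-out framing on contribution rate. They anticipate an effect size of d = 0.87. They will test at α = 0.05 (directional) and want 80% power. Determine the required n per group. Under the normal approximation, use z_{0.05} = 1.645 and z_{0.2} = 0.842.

n = 17 per group

For two independent groups with equal n: n = 2·((z_{α} + z_β) / d)².
z_{α} + z_β = 1.645 + 0.842 = 2.487.
n = 2 × (2.487 / 0.87)² = 2 × 2.859² = 2 × 8.17 = 16.3.
Round up to the next whole participant.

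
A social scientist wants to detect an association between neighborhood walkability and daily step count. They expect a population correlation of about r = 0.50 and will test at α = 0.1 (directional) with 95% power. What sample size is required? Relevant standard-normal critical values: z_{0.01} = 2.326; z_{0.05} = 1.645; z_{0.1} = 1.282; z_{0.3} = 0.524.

Fisher's z: C = ½·ln((1+r)/(1−r)) = ½·ln(3.0000) = 0.5493.
n = ((z_{α} + z_β)/C)² + 3.
(1.282 + 1.645) / 0.5493 = 2.927 / 0.5493 = 5.329.
n = 5.329² + 3 = 28.39 + 3 = 31.4.
Round up.

n = 32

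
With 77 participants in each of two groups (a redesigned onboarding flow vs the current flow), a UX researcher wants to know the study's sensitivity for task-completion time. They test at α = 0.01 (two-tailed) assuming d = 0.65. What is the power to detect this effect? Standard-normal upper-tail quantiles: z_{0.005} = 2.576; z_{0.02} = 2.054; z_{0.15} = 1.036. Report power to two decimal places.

power ≈ 0.93

For two equal groups, power = Φ(d·√(n/2) − z_{α/2}).
d·√(n/2) = 0.65 × √(77/2) = 0.65 × 6.205 = 4.033.
z_β = 4.033 − 2.576 = 1.457.
Power = Φ(1.457) = 0.927.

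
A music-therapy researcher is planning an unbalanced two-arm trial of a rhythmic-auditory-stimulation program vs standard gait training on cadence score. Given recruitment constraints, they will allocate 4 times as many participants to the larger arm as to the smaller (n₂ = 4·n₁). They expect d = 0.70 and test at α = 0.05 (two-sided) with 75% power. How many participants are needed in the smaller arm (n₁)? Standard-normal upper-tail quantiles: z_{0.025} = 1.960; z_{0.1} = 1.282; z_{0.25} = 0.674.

n₁ = 18

With allocation ratio k = n₂/n₁ = 4, Var(x̄₁−x̄₂) = σ²(1/n₁ + 1/(k·n₁)) = σ²·(k+1)/(k·n₁).
So n₁ = (1 + 1/k)·((z_{α/2} + z_β)/d)² = 1.250 × (2.634/0.70)².
n₁ = 1.250 × 14.16 = 17.7.
Round up: n₁ = 18, giving n₂ = 4 × 18 = 72.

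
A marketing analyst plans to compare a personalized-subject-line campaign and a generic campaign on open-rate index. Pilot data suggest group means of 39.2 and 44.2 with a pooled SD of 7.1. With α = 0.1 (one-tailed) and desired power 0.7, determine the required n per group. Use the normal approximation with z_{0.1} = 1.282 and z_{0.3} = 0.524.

n = 14 per group

Cohen's d = |M₁ − M₂| / SD_pooled = |39.2 − 44.2| / 7.1 = 5.0 / 7.1 = 0.704.
For two independent groups with equal n: n = 2·((z_{α} + z_β) / d)².
z_{α} + z_β = 1.282 + 0.524 = 1.806.
n = 2 × (1.806 / 0.704)² = 2 × 2.565² = 2 × 6.58 = 13.2.
Round up to the next whole participant.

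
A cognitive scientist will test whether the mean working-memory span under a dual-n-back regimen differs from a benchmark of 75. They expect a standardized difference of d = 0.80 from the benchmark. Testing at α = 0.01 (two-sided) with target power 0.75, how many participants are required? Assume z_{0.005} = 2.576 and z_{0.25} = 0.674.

n = 17

For a one-sample test: n = ((z_{α/2} + z_β) / d)².
z_{α/2} + z_β = 2.576 + 0.674 = 3.250.
n = (3.250 / 0.80)² = 4.062² = 16.50.
Round up.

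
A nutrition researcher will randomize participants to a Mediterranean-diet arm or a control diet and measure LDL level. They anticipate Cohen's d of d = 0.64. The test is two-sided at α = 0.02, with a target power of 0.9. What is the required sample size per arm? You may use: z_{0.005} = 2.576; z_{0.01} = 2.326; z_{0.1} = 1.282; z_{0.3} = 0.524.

For two independent groups with equal n: n = 2·((z_{α/2} + z_β) / d)².
z_{α/2} + z_β = 2.326 + 1.282 = 3.608.
n = 2 × (3.608 / 0.64)² = 2 × 5.638² = 2 × 31.78 = 63.6.
Round up to the next whole participant.

n = 64 per group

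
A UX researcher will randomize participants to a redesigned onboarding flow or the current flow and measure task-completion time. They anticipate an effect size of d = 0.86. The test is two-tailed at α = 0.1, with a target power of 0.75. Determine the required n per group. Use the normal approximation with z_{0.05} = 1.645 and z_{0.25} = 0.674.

n = 15 per group

For two independent groups with equal n: n = 2·((z_{α/2} + z_β) / d)².
z_{α/2} + z_β = 1.645 + 0.674 = 2.319.
n = 2 × (2.319 / 0.86)² = 2 × 2.697² = 2 × 7.27 = 14.5.
Round up to the next whole participant.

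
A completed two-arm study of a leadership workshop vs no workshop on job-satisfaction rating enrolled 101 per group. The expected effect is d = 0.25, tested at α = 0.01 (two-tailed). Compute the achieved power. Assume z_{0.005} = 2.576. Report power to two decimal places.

For two equal groups, power = Φ(d·√(n/2) − z_{α/2}).
d·√(n/2) = 0.25 × √(101/2) = 0.25 × 7.106 = 1.777.
z_β = 1.777 − 2.576 = -0.799.
Power = Φ(-0.799) = 0.212.

power ≈ 0.21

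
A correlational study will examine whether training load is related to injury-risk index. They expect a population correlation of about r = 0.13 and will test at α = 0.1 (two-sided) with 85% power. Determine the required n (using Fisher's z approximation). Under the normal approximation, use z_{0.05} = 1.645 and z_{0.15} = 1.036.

n = 424

Fisher's z: C = ½·ln((1+r)/(1−r)) = ½·ln(1.2989) = 0.1307.
n = ((z_{α/2} + z_β)/C)² + 3.
(1.645 + 1.036) / 0.1307 = 2.681 / 0.1307 = 20.513.
n = 20.513² + 3 = 420.77 + 3 = 423.8.
Round up.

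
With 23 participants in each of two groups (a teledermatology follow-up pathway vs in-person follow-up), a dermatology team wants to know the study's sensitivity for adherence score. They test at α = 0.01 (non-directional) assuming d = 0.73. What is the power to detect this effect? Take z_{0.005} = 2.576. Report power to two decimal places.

For two equal groups, power = Φ(d·√(n/2) − z_{α/2}).
d·√(n/2) = 0.73 × √(23/2) = 0.73 × 3.391 = 2.476.
z_β = 2.476 − 2.576 = -0.100.
Power = Φ(-0.100) = 0.460.

power ≈ 0.46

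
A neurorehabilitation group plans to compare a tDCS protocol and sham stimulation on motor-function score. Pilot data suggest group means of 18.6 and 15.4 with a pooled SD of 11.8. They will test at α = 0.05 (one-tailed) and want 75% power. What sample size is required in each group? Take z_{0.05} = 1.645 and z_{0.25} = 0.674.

n = 147 per group

Cohen's d = |M₁ − M₂| / SD_pooled = |18.6 − 15.4| / 11.8 = 3.2 / 11.8 = 0.271.
For two independent groups with equal n: n = 2·((z_{α} + z_β) / d)².
z_{α} + z_β = 1.645 + 0.674 = 2.319.
n = 2 × (2.319 / 0.271)² = 2 × 8.557² = 2 × 73.23 = 146.5.
Round up to the next whole participant.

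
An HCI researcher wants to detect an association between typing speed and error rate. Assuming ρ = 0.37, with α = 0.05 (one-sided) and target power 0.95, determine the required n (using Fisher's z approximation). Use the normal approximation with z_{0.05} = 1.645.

Fisher's z: C = ½·ln((1+r)/(1−r)) = ½·ln(2.1746) = 0.3884.
n = ((z_{α} + z_β)/C)² + 3.
(1.645 + 1.645) / 0.3884 = 3.290 / 0.3884 = 8.471.
n = 8.471² + 3 = 71.75 + 3 = 74.8.
Round up.

n = 75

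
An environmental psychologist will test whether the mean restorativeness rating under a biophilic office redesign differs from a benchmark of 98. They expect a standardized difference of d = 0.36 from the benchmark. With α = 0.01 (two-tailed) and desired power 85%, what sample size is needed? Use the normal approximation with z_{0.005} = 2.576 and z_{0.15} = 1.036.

n = 101

For a one-sample test: n = ((z_{α/2} + z_β) / d)².
z_{α/2} + z_β = 2.576 + 1.036 = 3.612.
n = (3.612 / 0.36)² = 10.033² = 100.67.
Round up.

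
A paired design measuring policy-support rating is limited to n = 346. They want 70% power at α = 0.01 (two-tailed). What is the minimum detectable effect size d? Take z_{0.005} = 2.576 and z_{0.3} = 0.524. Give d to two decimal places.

For a single sample (or paired design) of n = 346: d_min = (z_{α/2} + z_β)/√n.
z-sum = 2.576 + 0.524 = 3.100.
d_min = 3.100 / √346 = 3.100 / 18.601 = 0.167.

d_min ≈ 0.17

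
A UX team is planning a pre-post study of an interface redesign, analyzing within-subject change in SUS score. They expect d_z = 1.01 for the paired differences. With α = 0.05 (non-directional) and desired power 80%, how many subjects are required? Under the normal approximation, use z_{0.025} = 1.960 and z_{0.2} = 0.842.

For a paired (one-sample on differences) test: n = ((z_{α/2} + z_β) / d)².
z_{α/2} + z_β = 1.960 + 0.842 = 2.802.
n = (2.802 / 1.01)² = 2.774² = 7.70.
Round up.

n = 8 pairs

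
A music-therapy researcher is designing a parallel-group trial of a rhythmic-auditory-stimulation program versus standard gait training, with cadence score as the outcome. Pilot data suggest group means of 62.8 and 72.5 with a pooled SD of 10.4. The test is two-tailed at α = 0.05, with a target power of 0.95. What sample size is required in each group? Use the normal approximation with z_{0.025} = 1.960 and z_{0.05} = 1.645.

Cohen's d = |M₁ − M₂| / SD_pooled = |62.8 − 72.5| / 10.4 = 9.7 / 10.4 = 0.933.
For two independent groups with equal n: n = 2·((z_{α/2} + z_β) / d)².
z_{α/2} + z_β = 1.960 + 1.645 = 3.605.
n = 2 × (3.605 / 0.933)² = 2 × 3.864² = 2 × 14.93 = 29.9.
Round up to the next whole participant.

n = 30 per group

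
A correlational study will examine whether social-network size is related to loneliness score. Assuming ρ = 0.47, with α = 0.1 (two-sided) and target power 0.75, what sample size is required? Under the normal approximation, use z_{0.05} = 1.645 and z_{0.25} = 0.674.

Fisher's z: C = ½·ln((1+r)/(1−r)) = ½·ln(2.7736) = 0.5101.
n = ((z_{α/2} + z_β)/C)² + 3.
(1.645 + 0.674) / 0.5101 = 2.319 / 0.5101 = 4.546.
n = 4.546² + 3 = 20.67 + 3 = 23.7.
Round up.

n = 24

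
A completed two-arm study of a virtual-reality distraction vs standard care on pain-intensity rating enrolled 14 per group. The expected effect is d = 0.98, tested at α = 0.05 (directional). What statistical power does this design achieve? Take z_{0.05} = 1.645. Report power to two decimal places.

For two equal groups, power = Φ(d·√(n/2) − z_{α}).
d·√(n/2) = 0.98 × √(14/2) = 0.98 × 2.646 = 2.593.
z_β = 2.593 − 1.645 = 0.948.
Power = Φ(0.948) = 0.828.

power ≈ 0.83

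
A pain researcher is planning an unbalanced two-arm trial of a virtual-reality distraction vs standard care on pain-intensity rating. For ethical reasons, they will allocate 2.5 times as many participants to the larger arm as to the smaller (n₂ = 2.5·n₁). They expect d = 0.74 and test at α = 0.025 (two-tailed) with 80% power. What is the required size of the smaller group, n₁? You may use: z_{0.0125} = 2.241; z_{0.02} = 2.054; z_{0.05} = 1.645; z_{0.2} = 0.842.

With allocation ratio k = n₂/n₁ = 2.5, Var(x̄₁−x̄₂) = σ²(1/n₁ + 1/(k·n₁)) = σ²·(k+1)/(k·n₁).
So n₁ = (1 + 1/k)·((z_{α/2} + z_β)/d)² = 1.400 × (3.083/0.74)².
n₁ = 1.400 × 17.36 = 24.3.
Round up: n₁ = 25, giving n₂ = ⌈2.5 × 25⌉ = ⌈62.5⌉ = 63.

n₁ = 25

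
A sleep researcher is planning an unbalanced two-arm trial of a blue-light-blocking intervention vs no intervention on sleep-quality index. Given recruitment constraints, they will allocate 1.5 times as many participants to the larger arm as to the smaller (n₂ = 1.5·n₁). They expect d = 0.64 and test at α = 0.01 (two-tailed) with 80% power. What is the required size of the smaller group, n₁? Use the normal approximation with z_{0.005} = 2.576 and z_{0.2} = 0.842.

With allocation ratio k = n₂/n₁ = 1.5, Var(x̄₁−x̄₂) = σ²(1/n₁ + 1/(k·n₁)) = σ²·(k+1)/(k·n₁).
So n₁ = (1 + 1/k)·((z_{α/2} + z_β)/d)² = 1.667 × (3.418/0.64)².
n₁ = 1.667 × 28.52 = 47.5.
Round up: n₁ = 48, giving n₂ = 1.5 × 48 = 72.

n₁ = 48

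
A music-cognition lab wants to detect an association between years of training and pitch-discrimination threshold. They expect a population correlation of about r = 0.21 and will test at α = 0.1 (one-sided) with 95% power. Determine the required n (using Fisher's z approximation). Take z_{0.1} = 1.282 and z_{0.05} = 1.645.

Fisher's z: C = ½·ln((1+r)/(1−r)) = ½·ln(1.5316) = 0.2132.
n = ((z_{α} + z_β)/C)² + 3.
(1.282 + 1.645) / 0.2132 = 2.927 / 0.2132 = 13.729.
n = 13.729² + 3 = 188.48 + 3 = 191.5.
Round up.

n = 192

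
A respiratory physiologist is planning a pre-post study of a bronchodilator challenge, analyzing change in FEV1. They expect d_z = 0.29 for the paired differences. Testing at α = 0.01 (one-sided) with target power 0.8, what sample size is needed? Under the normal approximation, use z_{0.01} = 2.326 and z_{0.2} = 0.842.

n = 120 pairs

For a paired (one-sample on differences) test: n = ((z_{α} + z_β) / d)².
z_{α} + z_β = 2.326 + 0.842 = 3.168.
n = (3.168 / 0.29)² = 10.924² = 119.34.
Round up.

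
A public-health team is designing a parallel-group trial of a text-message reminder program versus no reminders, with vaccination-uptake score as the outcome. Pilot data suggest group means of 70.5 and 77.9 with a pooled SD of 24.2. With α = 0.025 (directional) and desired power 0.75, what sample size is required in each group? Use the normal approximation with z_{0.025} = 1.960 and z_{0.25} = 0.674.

n = 149 per group

Cohen's d = |M₁ − M₂| / SD_pooled = |70.5 − 77.9| / 24.2 = 7.4 / 24.2 = 0.306.
For two independent groups with equal n: n = 2·((z_{α} + z_β) / d)².
z_{α} + z_β = 1.960 + 0.674 = 2.634.
n = 2 × (2.634 / 0.306)² = 2 × 8.608² = 2 × 74.09 = 148.2.
Round up to the next whole participant.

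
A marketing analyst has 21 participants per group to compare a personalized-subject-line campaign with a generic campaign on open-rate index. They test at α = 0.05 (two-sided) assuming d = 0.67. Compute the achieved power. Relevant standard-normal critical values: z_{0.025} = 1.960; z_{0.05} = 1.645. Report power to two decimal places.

power ≈ 0.58

For two equal groups, power = Φ(d·√(n/2) − z_{α/2}).
d·√(n/2) = 0.67 × √(21/2) = 0.67 × 3.240 = 2.171.
z_β = 2.171 − 1.960 = 0.211.
Power = Φ(0.211) = 0.584.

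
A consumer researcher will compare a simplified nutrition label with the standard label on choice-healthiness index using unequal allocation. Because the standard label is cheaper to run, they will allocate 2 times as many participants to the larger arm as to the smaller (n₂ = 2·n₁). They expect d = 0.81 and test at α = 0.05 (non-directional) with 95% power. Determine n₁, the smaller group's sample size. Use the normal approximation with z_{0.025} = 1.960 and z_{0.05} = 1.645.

With allocation ratio k = n₂/n₁ = 2, Var(x̄₁−x̄₂) = σ²(1/n₁ + 1/(k·n₁)) = σ²·(k+1)/(k·n₁).
So n₁ = (1 + 1/k)·((z_{α/2} + z_β)/d)² = 1.500 × (3.605/0.81)².
n₁ = 1.500 × 19.81 = 29.7.
Round up: n₁ = 30, giving n₂ = 2 × 30 = 60.

n₁ = 30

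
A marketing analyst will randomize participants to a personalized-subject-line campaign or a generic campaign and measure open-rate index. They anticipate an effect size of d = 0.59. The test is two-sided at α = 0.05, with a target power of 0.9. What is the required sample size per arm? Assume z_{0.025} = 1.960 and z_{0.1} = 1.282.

n = 61 per group

For two independent groups with equal n: n = 2·((z_{α/2} + z_β) / d)².
z_{α/2} + z_β = 1.960 + 1.282 = 3.242.
n = 2 × (3.242 / 0.59)² = 2 × 5.495² = 2 × 30.19 = 60.4.
Round up to the next whole participant.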